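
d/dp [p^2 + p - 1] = 2*p + 1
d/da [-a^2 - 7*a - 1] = -2*a - 7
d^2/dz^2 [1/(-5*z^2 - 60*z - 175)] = 2*(z^2 + 12*z - 4*(z + 6)^2 + 35)/(5*(z^2 + 12*z + 35)^3)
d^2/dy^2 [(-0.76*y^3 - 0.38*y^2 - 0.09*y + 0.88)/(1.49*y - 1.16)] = (-3.374552*y^3 + 7.881504*y^2 - 6.135936*y + 2.573608)/(3.307949*y^3 - 7.725948*y^2 + 6.014832*y - 1.560896)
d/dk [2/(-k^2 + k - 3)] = 2*(2*k - 1)/(k^2 - k + 3)^2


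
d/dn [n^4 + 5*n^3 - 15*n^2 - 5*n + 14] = 4*n^3 + 15*n^2 - 30*n - 5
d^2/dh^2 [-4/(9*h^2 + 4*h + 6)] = 8*(81*h^2 + 36*h - 4*(9*h + 2)^2 + 54)/(9*h^2 + 4*h + 6)^3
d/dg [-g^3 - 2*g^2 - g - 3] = -3*g^2 - 4*g - 1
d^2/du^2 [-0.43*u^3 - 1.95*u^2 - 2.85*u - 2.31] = -2.58*u - 3.9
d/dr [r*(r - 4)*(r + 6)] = 3*r^2 + 4*r - 24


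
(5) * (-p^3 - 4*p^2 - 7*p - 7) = -5*p^3 - 20*p^2 - 35*p - 35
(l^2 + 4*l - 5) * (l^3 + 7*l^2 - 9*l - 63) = l^5 + 11*l^4 + 14*l^3 - 134*l^2 - 207*l + 315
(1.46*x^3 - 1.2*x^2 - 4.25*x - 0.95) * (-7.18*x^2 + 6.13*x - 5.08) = -10.4828*x^5 + 17.5658*x^4 + 15.7422*x^3 - 13.1355*x^2 + 15.7665*x + 4.826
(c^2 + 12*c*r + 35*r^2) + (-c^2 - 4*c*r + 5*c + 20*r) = 8*c*r + 5*c + 35*r^2 + 20*r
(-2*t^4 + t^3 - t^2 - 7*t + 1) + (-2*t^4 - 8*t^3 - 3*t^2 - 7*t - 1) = -4*t^4 - 7*t^3 - 4*t^2 - 14*t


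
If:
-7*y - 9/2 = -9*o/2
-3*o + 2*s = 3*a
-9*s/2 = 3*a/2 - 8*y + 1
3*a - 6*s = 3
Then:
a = -157/201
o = 113/603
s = -179/201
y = -35/67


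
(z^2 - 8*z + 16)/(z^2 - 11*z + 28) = (z - 4)/(z - 7)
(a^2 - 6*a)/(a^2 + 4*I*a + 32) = a*(a - 6)/(a^2 + 4*I*a + 32)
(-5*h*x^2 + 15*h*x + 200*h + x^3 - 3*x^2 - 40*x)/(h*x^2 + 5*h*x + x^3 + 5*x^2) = (-5*h*x + 40*h + x^2 - 8*x)/(x*(h + x))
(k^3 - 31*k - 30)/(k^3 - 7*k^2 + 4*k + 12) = (k + 5)/(k - 2)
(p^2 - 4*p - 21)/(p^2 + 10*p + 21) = (p - 7)/(p + 7)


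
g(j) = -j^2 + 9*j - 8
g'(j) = 9 - 2*j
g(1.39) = 2.58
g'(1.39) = 6.22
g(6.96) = 6.20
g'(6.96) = -4.92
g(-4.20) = -63.44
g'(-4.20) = 17.40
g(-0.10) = -8.91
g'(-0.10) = 9.20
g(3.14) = 10.40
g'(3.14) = 2.72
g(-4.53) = -69.29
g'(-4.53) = 18.06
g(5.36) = 11.51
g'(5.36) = -1.72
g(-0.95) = -17.45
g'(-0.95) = 10.90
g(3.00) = 10.00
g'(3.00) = 3.00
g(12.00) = -44.00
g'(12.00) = -15.00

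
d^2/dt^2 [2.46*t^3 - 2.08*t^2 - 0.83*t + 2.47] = 14.76*t - 4.16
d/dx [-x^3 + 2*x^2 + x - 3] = -3*x^2 + 4*x + 1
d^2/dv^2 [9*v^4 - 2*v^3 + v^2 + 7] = 108*v^2 - 12*v + 2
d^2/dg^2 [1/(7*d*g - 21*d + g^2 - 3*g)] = 2*(-7*d*g + 21*d - g^2 + 3*g + (7*d + 2*g - 3)^2)/(7*d*g - 21*d + g^2 - 3*g)^3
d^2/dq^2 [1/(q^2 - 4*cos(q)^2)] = 2*(4*(q + 2*sin(2*q))^2 + (q^2 - 4*cos(q)^2)*(8*sin(q)^2 - 5))/(q^2 - 4*cos(q)^2)^3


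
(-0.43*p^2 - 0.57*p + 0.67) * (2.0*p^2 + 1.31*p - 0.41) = -0.86*p^4 - 1.7033*p^3 + 0.7696*p^2 + 1.1114*p - 0.2747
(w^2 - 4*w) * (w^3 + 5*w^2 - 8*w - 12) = w^5 + w^4 - 28*w^3 + 20*w^2 + 48*w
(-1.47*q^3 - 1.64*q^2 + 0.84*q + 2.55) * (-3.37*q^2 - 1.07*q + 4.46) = 4.9539*q^5 + 7.0997*q^4 - 7.6322*q^3 - 16.8067*q^2 + 1.0179*q + 11.373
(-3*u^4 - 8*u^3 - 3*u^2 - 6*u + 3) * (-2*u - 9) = 6*u^5 + 43*u^4 + 78*u^3 + 39*u^2 + 48*u - 27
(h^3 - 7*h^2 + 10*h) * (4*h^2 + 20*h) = 4*h^5 - 8*h^4 - 100*h^3 + 200*h^2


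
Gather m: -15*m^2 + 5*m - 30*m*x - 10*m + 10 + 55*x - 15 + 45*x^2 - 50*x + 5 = -15*m^2 + m*(-30*x - 5) + 45*x^2 + 5*x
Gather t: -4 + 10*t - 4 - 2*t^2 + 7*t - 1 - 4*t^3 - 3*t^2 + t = -4*t^3 - 5*t^2 + 18*t - 9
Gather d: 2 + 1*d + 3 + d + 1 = 2*d + 6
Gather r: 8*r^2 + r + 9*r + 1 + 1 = 8*r^2 + 10*r + 2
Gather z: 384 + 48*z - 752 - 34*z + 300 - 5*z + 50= 9*z - 18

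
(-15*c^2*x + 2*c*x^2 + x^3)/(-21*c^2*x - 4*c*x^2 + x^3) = (15*c^2 - 2*c*x - x^2)/(21*c^2 + 4*c*x - x^2)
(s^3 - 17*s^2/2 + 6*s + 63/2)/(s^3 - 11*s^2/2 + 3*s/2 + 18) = (s - 7)/(s - 4)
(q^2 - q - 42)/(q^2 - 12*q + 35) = (q + 6)/(q - 5)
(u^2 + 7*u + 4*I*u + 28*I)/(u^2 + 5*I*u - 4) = (u + 7)/(u + I)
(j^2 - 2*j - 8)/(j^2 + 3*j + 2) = (j - 4)/(j + 1)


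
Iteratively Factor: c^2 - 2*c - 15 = (c - 5)*(c + 3)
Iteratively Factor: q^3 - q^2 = (q - 1)*(q^2) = q*(q - 1)*(q)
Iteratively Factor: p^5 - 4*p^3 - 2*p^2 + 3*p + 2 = (p + 1)*(p^4 - p^3 - 3*p^2 + p + 2) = (p + 1)^2*(p^3 - 2*p^2 - p + 2) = (p - 1)*(p + 1)^2*(p^2 - p - 2) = (p - 1)*(p + 1)^3*(p - 2)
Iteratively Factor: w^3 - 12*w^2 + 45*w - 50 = (w - 2)*(w^2 - 10*w + 25) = (w - 5)*(w - 2)*(w - 5)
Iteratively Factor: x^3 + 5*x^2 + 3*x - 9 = (x + 3)*(x^2 + 2*x - 3) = (x + 3)^2*(x - 1)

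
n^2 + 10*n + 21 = (n + 3)*(n + 7)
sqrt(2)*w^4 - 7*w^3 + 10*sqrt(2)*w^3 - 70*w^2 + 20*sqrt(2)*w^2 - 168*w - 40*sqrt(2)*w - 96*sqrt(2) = (w + 4)*(w + 6)*(w - 4*sqrt(2))*(sqrt(2)*w + 1)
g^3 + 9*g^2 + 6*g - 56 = (g - 2)*(g + 4)*(g + 7)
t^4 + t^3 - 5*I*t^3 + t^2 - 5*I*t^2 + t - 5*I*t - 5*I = (t + 1)*(t - 5*I)*(t - I)*(t + I)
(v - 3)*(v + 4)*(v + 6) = v^3 + 7*v^2 - 6*v - 72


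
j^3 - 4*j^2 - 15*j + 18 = (j - 6)*(j - 1)*(j + 3)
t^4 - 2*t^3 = t^3*(t - 2)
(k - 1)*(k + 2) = k^2 + k - 2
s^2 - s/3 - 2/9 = (s - 2/3)*(s + 1/3)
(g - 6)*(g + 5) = g^2 - g - 30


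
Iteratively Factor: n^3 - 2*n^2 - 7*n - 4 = (n - 4)*(n^2 + 2*n + 1) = (n - 4)*(n + 1)*(n + 1)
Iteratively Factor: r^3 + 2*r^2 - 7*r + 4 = (r - 1)*(r^2 + 3*r - 4) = (r - 1)^2*(r + 4)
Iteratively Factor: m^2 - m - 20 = (m + 4)*(m - 5)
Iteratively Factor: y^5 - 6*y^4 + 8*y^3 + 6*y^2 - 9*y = (y - 1)*(y^4 - 5*y^3 + 3*y^2 + 9*y) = (y - 1)*(y + 1)*(y^3 - 6*y^2 + 9*y) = (y - 3)*(y - 1)*(y + 1)*(y^2 - 3*y) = (y - 3)^2*(y - 1)*(y + 1)*(y)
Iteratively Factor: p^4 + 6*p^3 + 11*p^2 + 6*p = (p)*(p^3 + 6*p^2 + 11*p + 6) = p*(p + 2)*(p^2 + 4*p + 3) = p*(p + 1)*(p + 2)*(p + 3)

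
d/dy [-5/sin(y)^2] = 10*cos(y)/sin(y)^3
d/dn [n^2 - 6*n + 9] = 2*n - 6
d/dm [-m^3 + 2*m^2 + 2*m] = -3*m^2 + 4*m + 2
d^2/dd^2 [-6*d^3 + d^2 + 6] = 2 - 36*d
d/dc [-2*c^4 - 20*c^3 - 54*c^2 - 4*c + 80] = -8*c^3 - 60*c^2 - 108*c - 4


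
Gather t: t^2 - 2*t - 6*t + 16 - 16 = t^2 - 8*t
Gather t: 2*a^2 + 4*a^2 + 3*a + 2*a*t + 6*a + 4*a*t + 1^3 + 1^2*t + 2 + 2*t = 6*a^2 + 9*a + t*(6*a + 3) + 3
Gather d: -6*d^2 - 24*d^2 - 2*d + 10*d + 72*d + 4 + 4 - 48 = -30*d^2 + 80*d - 40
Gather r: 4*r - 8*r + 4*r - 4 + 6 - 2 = 0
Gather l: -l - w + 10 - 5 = -l - w + 5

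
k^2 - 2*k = k*(k - 2)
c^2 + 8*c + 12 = (c + 2)*(c + 6)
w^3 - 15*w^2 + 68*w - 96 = (w - 8)*(w - 4)*(w - 3)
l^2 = l^2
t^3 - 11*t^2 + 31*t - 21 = (t - 7)*(t - 3)*(t - 1)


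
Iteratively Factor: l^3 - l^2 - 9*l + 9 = (l - 1)*(l^2 - 9) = (l - 1)*(l + 3)*(l - 3)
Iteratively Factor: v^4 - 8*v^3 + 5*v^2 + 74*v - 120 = (v - 4)*(v^3 - 4*v^2 - 11*v + 30) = (v - 5)*(v - 4)*(v^2 + v - 6) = (v - 5)*(v - 4)*(v - 2)*(v + 3)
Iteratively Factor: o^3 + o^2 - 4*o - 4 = (o - 2)*(o^2 + 3*o + 2) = (o - 2)*(o + 2)*(o + 1)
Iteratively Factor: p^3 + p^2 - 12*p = (p)*(p^2 + p - 12) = p*(p - 3)*(p + 4)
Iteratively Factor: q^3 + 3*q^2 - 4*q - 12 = (q - 2)*(q^2 + 5*q + 6) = (q - 2)*(q + 2)*(q + 3)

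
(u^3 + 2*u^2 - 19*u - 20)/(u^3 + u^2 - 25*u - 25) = (u - 4)/(u - 5)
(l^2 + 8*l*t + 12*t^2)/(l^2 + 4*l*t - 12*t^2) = (-l - 2*t)/(-l + 2*t)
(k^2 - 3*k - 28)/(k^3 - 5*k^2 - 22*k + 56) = 1/(k - 2)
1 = 1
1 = 1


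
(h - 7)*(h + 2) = h^2 - 5*h - 14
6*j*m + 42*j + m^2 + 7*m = (6*j + m)*(m + 7)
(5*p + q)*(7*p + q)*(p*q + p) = 35*p^3*q + 35*p^3 + 12*p^2*q^2 + 12*p^2*q + p*q^3 + p*q^2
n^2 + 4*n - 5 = (n - 1)*(n + 5)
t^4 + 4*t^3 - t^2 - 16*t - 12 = (t - 2)*(t + 1)*(t + 2)*(t + 3)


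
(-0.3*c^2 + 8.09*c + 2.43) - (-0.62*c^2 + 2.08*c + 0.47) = 0.32*c^2 + 6.01*c + 1.96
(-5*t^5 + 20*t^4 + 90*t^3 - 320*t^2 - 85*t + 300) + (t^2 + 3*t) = -5*t^5 + 20*t^4 + 90*t^3 - 319*t^2 - 82*t + 300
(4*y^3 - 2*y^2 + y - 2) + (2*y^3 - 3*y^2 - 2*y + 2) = 6*y^3 - 5*y^2 - y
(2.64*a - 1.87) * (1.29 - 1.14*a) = -3.0096*a^2 + 5.5374*a - 2.4123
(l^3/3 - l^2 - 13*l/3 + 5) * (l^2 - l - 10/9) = l^5/3 - 4*l^4/3 - 100*l^3/27 + 94*l^2/9 - 5*l/27 - 50/9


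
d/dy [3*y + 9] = 3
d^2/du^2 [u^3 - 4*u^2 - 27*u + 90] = 6*u - 8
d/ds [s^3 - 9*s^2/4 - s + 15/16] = 3*s^2 - 9*s/2 - 1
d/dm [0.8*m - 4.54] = 0.800000000000000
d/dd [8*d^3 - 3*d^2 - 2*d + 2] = 24*d^2 - 6*d - 2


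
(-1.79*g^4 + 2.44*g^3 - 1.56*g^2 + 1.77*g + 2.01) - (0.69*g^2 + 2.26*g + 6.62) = -1.79*g^4 + 2.44*g^3 - 2.25*g^2 - 0.49*g - 4.61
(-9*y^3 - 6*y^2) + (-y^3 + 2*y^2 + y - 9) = -10*y^3 - 4*y^2 + y - 9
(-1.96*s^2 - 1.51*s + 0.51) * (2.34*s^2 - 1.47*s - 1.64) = -4.5864*s^4 - 0.6522*s^3 + 6.6275*s^2 + 1.7267*s - 0.8364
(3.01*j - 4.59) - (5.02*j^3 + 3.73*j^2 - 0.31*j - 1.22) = -5.02*j^3 - 3.73*j^2 + 3.32*j - 3.37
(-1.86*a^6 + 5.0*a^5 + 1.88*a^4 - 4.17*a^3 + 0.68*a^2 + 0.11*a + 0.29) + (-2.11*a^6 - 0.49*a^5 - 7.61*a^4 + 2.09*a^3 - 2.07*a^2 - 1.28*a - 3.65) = -3.97*a^6 + 4.51*a^5 - 5.73*a^4 - 2.08*a^3 - 1.39*a^2 - 1.17*a - 3.36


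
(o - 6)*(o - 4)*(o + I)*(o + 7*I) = o^4 - 10*o^3 + 8*I*o^3 + 17*o^2 - 80*I*o^2 + 70*o + 192*I*o - 168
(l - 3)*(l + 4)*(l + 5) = l^3 + 6*l^2 - 7*l - 60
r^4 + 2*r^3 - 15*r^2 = r^2*(r - 3)*(r + 5)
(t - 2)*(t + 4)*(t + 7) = t^3 + 9*t^2 + 6*t - 56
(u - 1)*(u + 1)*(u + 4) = u^3 + 4*u^2 - u - 4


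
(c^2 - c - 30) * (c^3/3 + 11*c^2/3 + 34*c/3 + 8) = c^5/3 + 10*c^4/3 - 7*c^3/3 - 340*c^2/3 - 348*c - 240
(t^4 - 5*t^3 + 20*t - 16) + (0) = t^4 - 5*t^3 + 20*t - 16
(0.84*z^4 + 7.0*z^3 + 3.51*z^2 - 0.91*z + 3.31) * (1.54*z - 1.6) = 1.2936*z^5 + 9.436*z^4 - 5.7946*z^3 - 7.0174*z^2 + 6.5534*z - 5.296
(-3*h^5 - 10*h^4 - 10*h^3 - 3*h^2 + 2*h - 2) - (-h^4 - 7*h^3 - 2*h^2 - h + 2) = -3*h^5 - 9*h^4 - 3*h^3 - h^2 + 3*h - 4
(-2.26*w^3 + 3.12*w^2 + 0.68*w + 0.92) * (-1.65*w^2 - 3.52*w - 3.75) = 3.729*w^5 + 2.8072*w^4 - 3.6294*w^3 - 15.6116*w^2 - 5.7884*w - 3.45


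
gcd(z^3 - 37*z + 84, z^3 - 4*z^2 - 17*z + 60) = z - 3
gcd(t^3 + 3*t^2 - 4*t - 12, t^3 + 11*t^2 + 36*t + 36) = t^2 + 5*t + 6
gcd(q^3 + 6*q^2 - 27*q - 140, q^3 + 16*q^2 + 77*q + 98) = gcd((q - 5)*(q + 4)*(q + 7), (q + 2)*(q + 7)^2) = q + 7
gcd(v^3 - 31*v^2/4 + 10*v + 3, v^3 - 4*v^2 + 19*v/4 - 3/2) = v - 2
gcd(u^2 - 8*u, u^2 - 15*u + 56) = u - 8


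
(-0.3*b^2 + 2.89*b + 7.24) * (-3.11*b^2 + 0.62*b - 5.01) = 0.933*b^4 - 9.1739*b^3 - 19.2216*b^2 - 9.9901*b - 36.2724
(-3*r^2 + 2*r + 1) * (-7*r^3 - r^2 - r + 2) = 21*r^5 - 11*r^4 - 6*r^3 - 9*r^2 + 3*r + 2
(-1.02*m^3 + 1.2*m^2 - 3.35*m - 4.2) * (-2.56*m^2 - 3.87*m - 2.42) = 2.6112*m^5 + 0.8754*m^4 + 6.4004*m^3 + 20.8125*m^2 + 24.361*m + 10.164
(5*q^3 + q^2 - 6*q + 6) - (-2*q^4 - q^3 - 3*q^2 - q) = 2*q^4 + 6*q^3 + 4*q^2 - 5*q + 6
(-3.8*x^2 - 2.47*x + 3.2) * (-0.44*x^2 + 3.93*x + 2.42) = 1.672*x^4 - 13.8472*x^3 - 20.3111*x^2 + 6.5986*x + 7.744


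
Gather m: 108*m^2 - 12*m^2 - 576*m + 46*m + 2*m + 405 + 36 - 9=96*m^2 - 528*m + 432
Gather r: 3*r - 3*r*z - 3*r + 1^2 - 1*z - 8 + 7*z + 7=-3*r*z + 6*z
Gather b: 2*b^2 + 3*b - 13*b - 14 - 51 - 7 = 2*b^2 - 10*b - 72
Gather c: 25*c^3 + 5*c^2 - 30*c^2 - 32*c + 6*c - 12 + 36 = 25*c^3 - 25*c^2 - 26*c + 24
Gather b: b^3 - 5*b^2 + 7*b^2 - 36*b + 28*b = b^3 + 2*b^2 - 8*b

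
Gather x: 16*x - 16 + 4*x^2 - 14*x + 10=4*x^2 + 2*x - 6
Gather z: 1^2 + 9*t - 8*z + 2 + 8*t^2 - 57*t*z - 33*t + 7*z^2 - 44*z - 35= 8*t^2 - 24*t + 7*z^2 + z*(-57*t - 52) - 32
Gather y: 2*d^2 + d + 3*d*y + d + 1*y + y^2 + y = 2*d^2 + 2*d + y^2 + y*(3*d + 2)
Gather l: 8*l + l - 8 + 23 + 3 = 9*l + 18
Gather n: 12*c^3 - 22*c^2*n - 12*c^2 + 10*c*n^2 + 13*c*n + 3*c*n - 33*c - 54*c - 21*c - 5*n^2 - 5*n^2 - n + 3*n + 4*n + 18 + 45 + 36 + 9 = 12*c^3 - 12*c^2 - 108*c + n^2*(10*c - 10) + n*(-22*c^2 + 16*c + 6) + 108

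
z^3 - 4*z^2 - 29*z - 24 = (z - 8)*(z + 1)*(z + 3)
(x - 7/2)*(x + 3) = x^2 - x/2 - 21/2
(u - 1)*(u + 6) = u^2 + 5*u - 6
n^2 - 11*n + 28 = (n - 7)*(n - 4)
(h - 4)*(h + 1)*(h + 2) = h^3 - h^2 - 10*h - 8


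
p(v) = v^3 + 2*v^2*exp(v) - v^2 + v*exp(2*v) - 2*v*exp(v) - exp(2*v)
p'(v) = 2*v^2*exp(v) + 3*v^2 + 2*v*exp(2*v) + 2*v*exp(v) - 2*v - exp(2*v) - 2*exp(v)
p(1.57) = 23.18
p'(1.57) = 82.87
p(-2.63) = -23.75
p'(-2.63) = 26.45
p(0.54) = -2.34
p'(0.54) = -0.55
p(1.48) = 16.56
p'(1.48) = 64.90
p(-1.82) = -7.75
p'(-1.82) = 13.61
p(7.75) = 36623764.65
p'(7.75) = 78461012.71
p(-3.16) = -40.43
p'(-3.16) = 36.76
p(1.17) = 3.28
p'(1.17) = 25.59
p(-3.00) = -34.82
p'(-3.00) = 33.48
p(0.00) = -1.00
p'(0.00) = -3.00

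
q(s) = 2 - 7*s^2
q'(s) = -14*s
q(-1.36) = -10.95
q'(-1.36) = 19.04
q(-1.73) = -18.95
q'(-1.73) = 24.22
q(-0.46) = 0.52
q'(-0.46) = 6.44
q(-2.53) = -42.81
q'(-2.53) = 35.42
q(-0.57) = -0.27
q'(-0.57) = 7.98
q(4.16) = -119.14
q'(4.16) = -58.24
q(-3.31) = -74.69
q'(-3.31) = 46.34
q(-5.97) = -247.49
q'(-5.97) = 83.58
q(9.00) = -565.00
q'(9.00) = -126.00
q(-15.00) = -1573.00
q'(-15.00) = 210.00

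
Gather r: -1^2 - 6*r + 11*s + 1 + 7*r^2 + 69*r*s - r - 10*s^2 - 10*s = 7*r^2 + r*(69*s - 7) - 10*s^2 + s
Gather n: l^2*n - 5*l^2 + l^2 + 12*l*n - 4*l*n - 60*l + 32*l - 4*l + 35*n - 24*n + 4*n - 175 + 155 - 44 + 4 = -4*l^2 - 32*l + n*(l^2 + 8*l + 15) - 60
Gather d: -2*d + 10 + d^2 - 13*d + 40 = d^2 - 15*d + 50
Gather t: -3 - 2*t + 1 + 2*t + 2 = 0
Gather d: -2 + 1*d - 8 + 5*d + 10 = 6*d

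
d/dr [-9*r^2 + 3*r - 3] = 3 - 18*r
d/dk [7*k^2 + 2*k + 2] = 14*k + 2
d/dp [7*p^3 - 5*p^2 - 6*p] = 21*p^2 - 10*p - 6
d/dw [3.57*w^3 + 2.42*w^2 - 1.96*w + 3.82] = 10.71*w^2 + 4.84*w - 1.96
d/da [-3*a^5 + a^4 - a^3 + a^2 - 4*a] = -15*a^4 + 4*a^3 - 3*a^2 + 2*a - 4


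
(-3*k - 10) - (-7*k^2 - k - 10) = 7*k^2 - 2*k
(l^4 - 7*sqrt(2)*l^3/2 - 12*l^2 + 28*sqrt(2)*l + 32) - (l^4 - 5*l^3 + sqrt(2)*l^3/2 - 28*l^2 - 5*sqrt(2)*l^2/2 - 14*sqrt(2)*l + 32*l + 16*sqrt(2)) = -4*sqrt(2)*l^3 + 5*l^3 + 5*sqrt(2)*l^2/2 + 16*l^2 - 32*l + 42*sqrt(2)*l - 16*sqrt(2) + 32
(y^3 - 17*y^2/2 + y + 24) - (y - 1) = y^3 - 17*y^2/2 + 25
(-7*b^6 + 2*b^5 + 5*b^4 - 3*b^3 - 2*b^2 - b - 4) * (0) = 0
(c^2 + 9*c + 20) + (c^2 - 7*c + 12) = 2*c^2 + 2*c + 32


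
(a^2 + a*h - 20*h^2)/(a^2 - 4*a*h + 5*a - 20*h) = (a + 5*h)/(a + 5)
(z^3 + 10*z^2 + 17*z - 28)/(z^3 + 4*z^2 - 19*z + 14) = (z + 4)/(z - 2)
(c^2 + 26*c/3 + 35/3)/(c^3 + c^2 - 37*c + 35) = (c + 5/3)/(c^2 - 6*c + 5)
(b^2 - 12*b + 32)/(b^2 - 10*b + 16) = (b - 4)/(b - 2)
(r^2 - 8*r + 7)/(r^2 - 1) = (r - 7)/(r + 1)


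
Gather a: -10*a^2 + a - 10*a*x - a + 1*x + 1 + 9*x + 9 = -10*a^2 - 10*a*x + 10*x + 10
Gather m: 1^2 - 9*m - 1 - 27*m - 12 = -36*m - 12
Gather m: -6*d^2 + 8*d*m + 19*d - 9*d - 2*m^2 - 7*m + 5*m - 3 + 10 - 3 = -6*d^2 + 10*d - 2*m^2 + m*(8*d - 2) + 4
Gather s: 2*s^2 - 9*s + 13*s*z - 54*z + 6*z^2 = 2*s^2 + s*(13*z - 9) + 6*z^2 - 54*z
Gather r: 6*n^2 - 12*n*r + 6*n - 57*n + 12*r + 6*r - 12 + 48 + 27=6*n^2 - 51*n + r*(18 - 12*n) + 63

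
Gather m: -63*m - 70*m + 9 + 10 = 19 - 133*m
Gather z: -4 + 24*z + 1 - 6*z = 18*z - 3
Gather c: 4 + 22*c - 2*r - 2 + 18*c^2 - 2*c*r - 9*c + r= 18*c^2 + c*(13 - 2*r) - r + 2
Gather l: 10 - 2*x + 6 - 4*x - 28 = -6*x - 12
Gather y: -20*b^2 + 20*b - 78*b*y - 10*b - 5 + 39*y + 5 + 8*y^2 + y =-20*b^2 + 10*b + 8*y^2 + y*(40 - 78*b)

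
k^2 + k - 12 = (k - 3)*(k + 4)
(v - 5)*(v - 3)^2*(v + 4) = v^4 - 7*v^3 - 5*v^2 + 111*v - 180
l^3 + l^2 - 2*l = l*(l - 1)*(l + 2)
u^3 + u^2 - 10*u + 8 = (u - 2)*(u - 1)*(u + 4)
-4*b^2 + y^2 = (-2*b + y)*(2*b + y)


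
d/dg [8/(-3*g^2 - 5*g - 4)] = 8*(6*g + 5)/(3*g^2 + 5*g + 4)^2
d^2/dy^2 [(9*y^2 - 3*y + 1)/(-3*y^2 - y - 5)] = 4*(27*y^3 + 189*y^2 - 72*y - 113)/(27*y^6 + 27*y^5 + 144*y^4 + 91*y^3 + 240*y^2 + 75*y + 125)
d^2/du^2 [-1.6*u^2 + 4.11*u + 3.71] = -3.20000000000000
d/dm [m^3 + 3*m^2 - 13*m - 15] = 3*m^2 + 6*m - 13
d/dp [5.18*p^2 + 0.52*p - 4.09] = 10.36*p + 0.52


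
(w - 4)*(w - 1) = w^2 - 5*w + 4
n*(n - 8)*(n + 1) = n^3 - 7*n^2 - 8*n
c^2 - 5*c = c*(c - 5)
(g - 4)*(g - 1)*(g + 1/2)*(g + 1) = g^4 - 7*g^3/2 - 3*g^2 + 7*g/2 + 2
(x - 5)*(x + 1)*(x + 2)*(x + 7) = x^4 + 5*x^3 - 27*x^2 - 101*x - 70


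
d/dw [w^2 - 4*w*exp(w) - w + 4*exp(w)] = -4*w*exp(w) + 2*w - 1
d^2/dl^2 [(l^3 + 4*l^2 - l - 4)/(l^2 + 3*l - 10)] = 12*(l^3 + 3*l^2 + 39*l + 49)/(l^6 + 9*l^5 - 3*l^4 - 153*l^3 + 30*l^2 + 900*l - 1000)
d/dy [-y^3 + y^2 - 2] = y*(2 - 3*y)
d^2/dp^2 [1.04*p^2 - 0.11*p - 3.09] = 2.08000000000000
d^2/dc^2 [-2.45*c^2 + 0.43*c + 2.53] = -4.90000000000000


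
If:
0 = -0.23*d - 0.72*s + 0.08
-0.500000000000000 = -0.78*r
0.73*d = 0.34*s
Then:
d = 0.05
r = 0.64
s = 0.10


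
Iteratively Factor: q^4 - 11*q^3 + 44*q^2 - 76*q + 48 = (q - 2)*(q^3 - 9*q^2 + 26*q - 24) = (q - 2)^2*(q^2 - 7*q + 12) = (q - 4)*(q - 2)^2*(q - 3)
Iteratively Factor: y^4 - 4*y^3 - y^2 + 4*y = (y)*(y^3 - 4*y^2 - y + 4) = y*(y - 4)*(y^2 - 1) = y*(y - 4)*(y + 1)*(y - 1)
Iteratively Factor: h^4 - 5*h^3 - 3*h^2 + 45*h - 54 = (h + 3)*(h^3 - 8*h^2 + 21*h - 18) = (h - 3)*(h + 3)*(h^2 - 5*h + 6) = (h - 3)*(h - 2)*(h + 3)*(h - 3)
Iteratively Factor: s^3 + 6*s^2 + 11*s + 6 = (s + 3)*(s^2 + 3*s + 2) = (s + 1)*(s + 3)*(s + 2)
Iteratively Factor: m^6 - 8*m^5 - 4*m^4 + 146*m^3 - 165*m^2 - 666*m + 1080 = (m - 3)*(m^5 - 5*m^4 - 19*m^3 + 89*m^2 + 102*m - 360) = (m - 3)*(m + 3)*(m^4 - 8*m^3 + 5*m^2 + 74*m - 120) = (m - 4)*(m - 3)*(m + 3)*(m^3 - 4*m^2 - 11*m + 30) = (m - 4)*(m - 3)*(m - 2)*(m + 3)*(m^2 - 2*m - 15) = (m - 4)*(m - 3)*(m - 2)*(m + 3)^2*(m - 5)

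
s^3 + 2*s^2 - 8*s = s*(s - 2)*(s + 4)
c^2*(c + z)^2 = c^4 + 2*c^3*z + c^2*z^2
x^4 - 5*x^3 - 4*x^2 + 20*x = x*(x - 5)*(x - 2)*(x + 2)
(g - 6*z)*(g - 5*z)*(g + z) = g^3 - 10*g^2*z + 19*g*z^2 + 30*z^3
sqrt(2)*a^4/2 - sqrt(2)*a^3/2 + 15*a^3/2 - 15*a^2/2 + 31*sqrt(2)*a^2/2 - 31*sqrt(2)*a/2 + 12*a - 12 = (a - 1)*(a + 3*sqrt(2))*(a + 4*sqrt(2))*(sqrt(2)*a/2 + 1/2)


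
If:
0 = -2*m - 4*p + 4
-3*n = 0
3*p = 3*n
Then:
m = 2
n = 0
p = 0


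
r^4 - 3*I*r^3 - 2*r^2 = r^2*(r - 2*I)*(r - I)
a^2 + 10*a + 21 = (a + 3)*(a + 7)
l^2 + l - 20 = (l - 4)*(l + 5)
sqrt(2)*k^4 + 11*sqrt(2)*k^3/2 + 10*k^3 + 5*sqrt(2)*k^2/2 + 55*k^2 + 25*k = k*(k + 5)*(k + 5*sqrt(2))*(sqrt(2)*k + sqrt(2)/2)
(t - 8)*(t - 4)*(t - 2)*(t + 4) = t^4 - 10*t^3 + 160*t - 256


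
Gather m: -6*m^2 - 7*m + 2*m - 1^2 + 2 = -6*m^2 - 5*m + 1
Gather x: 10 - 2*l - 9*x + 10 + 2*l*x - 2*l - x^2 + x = -4*l - x^2 + x*(2*l - 8) + 20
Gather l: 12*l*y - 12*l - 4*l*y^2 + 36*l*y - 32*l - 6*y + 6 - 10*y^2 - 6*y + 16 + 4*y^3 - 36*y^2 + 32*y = l*(-4*y^2 + 48*y - 44) + 4*y^3 - 46*y^2 + 20*y + 22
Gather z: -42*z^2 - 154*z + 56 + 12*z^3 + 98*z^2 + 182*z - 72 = 12*z^3 + 56*z^2 + 28*z - 16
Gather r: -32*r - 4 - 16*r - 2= -48*r - 6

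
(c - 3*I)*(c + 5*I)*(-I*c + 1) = -I*c^3 + 3*c^2 - 13*I*c + 15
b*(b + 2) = b^2 + 2*b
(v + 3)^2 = v^2 + 6*v + 9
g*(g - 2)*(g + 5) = g^3 + 3*g^2 - 10*g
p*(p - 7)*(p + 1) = p^3 - 6*p^2 - 7*p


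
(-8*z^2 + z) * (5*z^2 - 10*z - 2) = -40*z^4 + 85*z^3 + 6*z^2 - 2*z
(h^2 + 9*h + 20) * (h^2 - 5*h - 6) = h^4 + 4*h^3 - 31*h^2 - 154*h - 120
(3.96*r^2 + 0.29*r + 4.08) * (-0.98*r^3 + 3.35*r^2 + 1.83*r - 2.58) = -3.8808*r^5 + 12.9818*r^4 + 4.2199*r^3 + 3.9819*r^2 + 6.7182*r - 10.5264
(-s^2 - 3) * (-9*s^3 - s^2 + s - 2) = 9*s^5 + s^4 + 26*s^3 + 5*s^2 - 3*s + 6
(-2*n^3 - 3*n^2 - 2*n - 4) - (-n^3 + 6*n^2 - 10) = -n^3 - 9*n^2 - 2*n + 6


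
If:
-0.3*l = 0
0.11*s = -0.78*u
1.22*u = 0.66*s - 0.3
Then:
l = 0.00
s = 0.36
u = -0.05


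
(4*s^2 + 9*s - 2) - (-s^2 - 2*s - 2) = 5*s^2 + 11*s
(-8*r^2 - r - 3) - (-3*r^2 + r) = -5*r^2 - 2*r - 3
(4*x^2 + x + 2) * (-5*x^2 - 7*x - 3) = -20*x^4 - 33*x^3 - 29*x^2 - 17*x - 6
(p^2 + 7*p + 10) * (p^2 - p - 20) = p^4 + 6*p^3 - 17*p^2 - 150*p - 200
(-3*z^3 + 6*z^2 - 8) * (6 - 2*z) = 6*z^4 - 30*z^3 + 36*z^2 + 16*z - 48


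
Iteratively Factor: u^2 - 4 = (u - 2)*(u + 2)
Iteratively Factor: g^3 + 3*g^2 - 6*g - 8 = (g + 4)*(g^2 - g - 2) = (g + 1)*(g + 4)*(g - 2)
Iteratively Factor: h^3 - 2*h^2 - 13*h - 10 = (h - 5)*(h^2 + 3*h + 2) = (h - 5)*(h + 2)*(h + 1)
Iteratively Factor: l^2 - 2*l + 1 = (l - 1)*(l - 1)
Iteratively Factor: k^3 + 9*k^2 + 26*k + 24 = (k + 4)*(k^2 + 5*k + 6) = (k + 3)*(k + 4)*(k + 2)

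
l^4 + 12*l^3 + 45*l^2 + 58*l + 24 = (l + 1)^2*(l + 4)*(l + 6)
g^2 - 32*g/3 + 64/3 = (g - 8)*(g - 8/3)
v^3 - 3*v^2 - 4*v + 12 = (v - 3)*(v - 2)*(v + 2)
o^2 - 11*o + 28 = (o - 7)*(o - 4)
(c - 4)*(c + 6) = c^2 + 2*c - 24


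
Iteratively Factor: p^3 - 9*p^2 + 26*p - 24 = (p - 4)*(p^2 - 5*p + 6) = (p - 4)*(p - 3)*(p - 2)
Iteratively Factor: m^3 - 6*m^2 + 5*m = (m)*(m^2 - 6*m + 5) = m*(m - 1)*(m - 5)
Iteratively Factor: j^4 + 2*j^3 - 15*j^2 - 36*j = (j + 3)*(j^3 - j^2 - 12*j) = (j + 3)^2*(j^2 - 4*j) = (j - 4)*(j + 3)^2*(j)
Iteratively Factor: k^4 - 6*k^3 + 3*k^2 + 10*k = (k + 1)*(k^3 - 7*k^2 + 10*k) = (k - 2)*(k + 1)*(k^2 - 5*k) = (k - 5)*(k - 2)*(k + 1)*(k)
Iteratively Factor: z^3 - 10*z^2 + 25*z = (z - 5)*(z^2 - 5*z) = (z - 5)^2*(z)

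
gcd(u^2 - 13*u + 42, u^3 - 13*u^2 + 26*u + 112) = u - 7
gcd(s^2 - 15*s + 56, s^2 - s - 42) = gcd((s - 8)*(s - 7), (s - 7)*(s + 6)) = s - 7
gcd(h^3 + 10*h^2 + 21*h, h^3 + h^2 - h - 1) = 1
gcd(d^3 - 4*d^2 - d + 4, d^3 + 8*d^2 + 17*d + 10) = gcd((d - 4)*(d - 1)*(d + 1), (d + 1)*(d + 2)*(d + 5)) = d + 1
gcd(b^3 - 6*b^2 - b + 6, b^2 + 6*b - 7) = b - 1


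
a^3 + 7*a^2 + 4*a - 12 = (a - 1)*(a + 2)*(a + 6)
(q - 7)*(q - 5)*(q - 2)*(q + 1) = q^4 - 13*q^3 + 45*q^2 - 11*q - 70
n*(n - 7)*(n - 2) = n^3 - 9*n^2 + 14*n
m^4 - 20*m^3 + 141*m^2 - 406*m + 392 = (m - 7)^2*(m - 4)*(m - 2)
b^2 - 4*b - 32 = (b - 8)*(b + 4)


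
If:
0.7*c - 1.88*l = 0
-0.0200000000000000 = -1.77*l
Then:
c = 0.03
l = 0.01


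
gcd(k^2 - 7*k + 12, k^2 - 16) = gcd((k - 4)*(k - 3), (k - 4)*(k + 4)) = k - 4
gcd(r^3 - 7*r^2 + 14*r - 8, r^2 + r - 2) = r - 1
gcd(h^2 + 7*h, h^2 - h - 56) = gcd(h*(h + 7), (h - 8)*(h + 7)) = h + 7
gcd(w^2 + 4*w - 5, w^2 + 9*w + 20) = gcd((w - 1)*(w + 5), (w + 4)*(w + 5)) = w + 5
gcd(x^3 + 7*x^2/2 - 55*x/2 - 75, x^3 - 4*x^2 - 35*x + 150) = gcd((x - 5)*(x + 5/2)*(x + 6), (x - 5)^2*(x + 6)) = x^2 + x - 30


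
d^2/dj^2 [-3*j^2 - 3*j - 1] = -6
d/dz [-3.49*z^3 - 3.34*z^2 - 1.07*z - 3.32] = -10.47*z^2 - 6.68*z - 1.07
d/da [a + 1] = 1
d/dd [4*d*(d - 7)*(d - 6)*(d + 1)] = 16*d^3 - 144*d^2 + 232*d + 168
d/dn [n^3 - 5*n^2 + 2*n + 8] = 3*n^2 - 10*n + 2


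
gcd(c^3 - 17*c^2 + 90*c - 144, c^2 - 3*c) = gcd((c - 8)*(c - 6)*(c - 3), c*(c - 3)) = c - 3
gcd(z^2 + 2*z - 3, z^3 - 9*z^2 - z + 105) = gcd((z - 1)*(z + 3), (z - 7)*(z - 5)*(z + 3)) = z + 3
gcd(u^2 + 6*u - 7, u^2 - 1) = u - 1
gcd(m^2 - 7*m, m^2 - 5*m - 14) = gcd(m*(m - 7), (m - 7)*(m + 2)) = m - 7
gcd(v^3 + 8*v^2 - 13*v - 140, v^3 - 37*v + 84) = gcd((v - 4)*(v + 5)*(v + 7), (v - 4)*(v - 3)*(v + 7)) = v^2 + 3*v - 28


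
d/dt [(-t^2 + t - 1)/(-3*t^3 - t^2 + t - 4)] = -3/(9*t^2 + 24*t + 16)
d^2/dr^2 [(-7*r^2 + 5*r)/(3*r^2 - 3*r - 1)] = 2*(-18*r^3 - 63*r^2 + 45*r - 22)/(27*r^6 - 81*r^5 + 54*r^4 + 27*r^3 - 18*r^2 - 9*r - 1)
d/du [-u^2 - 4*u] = -2*u - 4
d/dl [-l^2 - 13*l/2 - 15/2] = -2*l - 13/2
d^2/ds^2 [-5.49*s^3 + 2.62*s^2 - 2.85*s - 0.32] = 5.24 - 32.94*s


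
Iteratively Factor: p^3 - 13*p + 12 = (p + 4)*(p^2 - 4*p + 3) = (p - 1)*(p + 4)*(p - 3)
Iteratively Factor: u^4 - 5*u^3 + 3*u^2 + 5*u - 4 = (u - 1)*(u^3 - 4*u^2 - u + 4) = (u - 1)^2*(u^2 - 3*u - 4) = (u - 1)^2*(u + 1)*(u - 4)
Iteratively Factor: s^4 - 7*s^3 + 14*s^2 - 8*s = (s - 4)*(s^3 - 3*s^2 + 2*s) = (s - 4)*(s - 2)*(s^2 - s) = s*(s - 4)*(s - 2)*(s - 1)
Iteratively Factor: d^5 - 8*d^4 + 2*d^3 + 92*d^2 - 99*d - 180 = (d - 4)*(d^4 - 4*d^3 - 14*d^2 + 36*d + 45) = (d - 4)*(d + 1)*(d^3 - 5*d^2 - 9*d + 45) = (d - 4)*(d + 1)*(d + 3)*(d^2 - 8*d + 15) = (d - 5)*(d - 4)*(d + 1)*(d + 3)*(d - 3)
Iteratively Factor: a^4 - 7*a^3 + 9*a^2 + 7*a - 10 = (a - 1)*(a^3 - 6*a^2 + 3*a + 10) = (a - 1)*(a + 1)*(a^2 - 7*a + 10) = (a - 5)*(a - 1)*(a + 1)*(a - 2)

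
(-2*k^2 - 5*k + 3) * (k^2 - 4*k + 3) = -2*k^4 + 3*k^3 + 17*k^2 - 27*k + 9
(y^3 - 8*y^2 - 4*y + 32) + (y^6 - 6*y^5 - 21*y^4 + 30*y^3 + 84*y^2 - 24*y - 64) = y^6 - 6*y^5 - 21*y^4 + 31*y^3 + 76*y^2 - 28*y - 32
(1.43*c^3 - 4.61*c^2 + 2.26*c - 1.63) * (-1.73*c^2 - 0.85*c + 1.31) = -2.4739*c^5 + 6.7598*c^4 + 1.882*c^3 - 5.1402*c^2 + 4.3461*c - 2.1353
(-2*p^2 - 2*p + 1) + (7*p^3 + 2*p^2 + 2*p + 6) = 7*p^3 + 7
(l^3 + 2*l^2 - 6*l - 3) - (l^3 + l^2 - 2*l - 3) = l^2 - 4*l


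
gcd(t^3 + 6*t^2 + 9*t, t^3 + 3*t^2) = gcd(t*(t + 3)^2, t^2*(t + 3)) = t^2 + 3*t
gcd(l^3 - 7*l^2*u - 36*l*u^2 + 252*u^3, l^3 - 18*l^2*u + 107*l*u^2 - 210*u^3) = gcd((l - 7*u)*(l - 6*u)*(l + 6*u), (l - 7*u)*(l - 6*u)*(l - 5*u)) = l^2 - 13*l*u + 42*u^2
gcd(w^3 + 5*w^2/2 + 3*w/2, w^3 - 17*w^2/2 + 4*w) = w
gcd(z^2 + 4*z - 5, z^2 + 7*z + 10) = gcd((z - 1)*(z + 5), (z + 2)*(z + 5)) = z + 5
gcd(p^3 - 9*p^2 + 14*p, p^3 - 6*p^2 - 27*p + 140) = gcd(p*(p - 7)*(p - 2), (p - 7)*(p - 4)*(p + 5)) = p - 7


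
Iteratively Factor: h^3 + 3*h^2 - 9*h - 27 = (h - 3)*(h^2 + 6*h + 9) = (h - 3)*(h + 3)*(h + 3)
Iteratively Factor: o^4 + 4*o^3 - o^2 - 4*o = (o - 1)*(o^3 + 5*o^2 + 4*o) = (o - 1)*(o + 1)*(o^2 + 4*o) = (o - 1)*(o + 1)*(o + 4)*(o)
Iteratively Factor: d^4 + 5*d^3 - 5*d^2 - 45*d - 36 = (d - 3)*(d^3 + 8*d^2 + 19*d + 12) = (d - 3)*(d + 3)*(d^2 + 5*d + 4) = (d - 3)*(d + 1)*(d + 3)*(d + 4)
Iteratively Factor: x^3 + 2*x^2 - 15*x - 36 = (x + 3)*(x^2 - x - 12) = (x + 3)^2*(x - 4)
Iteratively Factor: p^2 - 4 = (p + 2)*(p - 2)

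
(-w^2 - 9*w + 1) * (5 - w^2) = w^4 + 9*w^3 - 6*w^2 - 45*w + 5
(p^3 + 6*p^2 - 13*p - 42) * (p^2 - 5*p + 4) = p^5 + p^4 - 39*p^3 + 47*p^2 + 158*p - 168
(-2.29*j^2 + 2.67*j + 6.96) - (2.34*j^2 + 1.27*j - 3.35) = -4.63*j^2 + 1.4*j + 10.31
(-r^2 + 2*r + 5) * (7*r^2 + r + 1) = -7*r^4 + 13*r^3 + 36*r^2 + 7*r + 5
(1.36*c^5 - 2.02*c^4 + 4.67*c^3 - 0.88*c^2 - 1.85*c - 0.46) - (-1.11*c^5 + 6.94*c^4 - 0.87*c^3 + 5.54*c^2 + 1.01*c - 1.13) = 2.47*c^5 - 8.96*c^4 + 5.54*c^3 - 6.42*c^2 - 2.86*c + 0.67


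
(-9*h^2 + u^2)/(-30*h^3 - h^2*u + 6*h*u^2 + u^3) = (-3*h + u)/(-10*h^2 + 3*h*u + u^2)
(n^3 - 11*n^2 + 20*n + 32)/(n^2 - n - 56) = (n^2 - 3*n - 4)/(n + 7)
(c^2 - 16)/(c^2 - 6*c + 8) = (c + 4)/(c - 2)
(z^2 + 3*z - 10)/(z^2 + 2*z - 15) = (z - 2)/(z - 3)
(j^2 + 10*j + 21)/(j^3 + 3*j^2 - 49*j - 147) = 1/(j - 7)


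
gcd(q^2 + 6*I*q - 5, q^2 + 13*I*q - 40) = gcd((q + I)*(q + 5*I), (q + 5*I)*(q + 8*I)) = q + 5*I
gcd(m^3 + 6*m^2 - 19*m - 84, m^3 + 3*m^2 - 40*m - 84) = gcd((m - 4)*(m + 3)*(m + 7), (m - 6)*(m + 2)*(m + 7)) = m + 7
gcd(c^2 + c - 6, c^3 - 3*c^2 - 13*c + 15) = c + 3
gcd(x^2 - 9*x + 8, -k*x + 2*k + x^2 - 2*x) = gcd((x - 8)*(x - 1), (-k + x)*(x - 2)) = 1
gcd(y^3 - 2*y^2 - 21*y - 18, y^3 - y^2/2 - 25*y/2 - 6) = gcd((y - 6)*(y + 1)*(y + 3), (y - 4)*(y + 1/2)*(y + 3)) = y + 3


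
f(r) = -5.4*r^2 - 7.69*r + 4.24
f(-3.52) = -35.60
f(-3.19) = -26.18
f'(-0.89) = 1.92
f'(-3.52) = 30.33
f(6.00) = -236.30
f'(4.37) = -54.89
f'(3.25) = -42.79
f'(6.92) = -82.43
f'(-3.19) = 26.76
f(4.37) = -132.49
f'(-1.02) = 3.33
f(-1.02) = 6.47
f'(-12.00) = 121.91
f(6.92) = -307.56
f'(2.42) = -33.83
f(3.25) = -77.79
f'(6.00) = -72.49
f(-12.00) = -681.08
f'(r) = -10.8*r - 7.69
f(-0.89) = 6.81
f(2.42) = -45.99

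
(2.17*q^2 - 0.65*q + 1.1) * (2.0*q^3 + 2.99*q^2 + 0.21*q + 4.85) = 4.34*q^5 + 5.1883*q^4 + 0.7122*q^3 + 13.677*q^2 - 2.9215*q + 5.335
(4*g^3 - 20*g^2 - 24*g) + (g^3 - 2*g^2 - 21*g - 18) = 5*g^3 - 22*g^2 - 45*g - 18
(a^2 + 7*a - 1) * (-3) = -3*a^2 - 21*a + 3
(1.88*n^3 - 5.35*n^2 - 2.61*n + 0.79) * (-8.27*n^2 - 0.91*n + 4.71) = -15.5476*n^5 + 42.5337*n^4 + 35.308*n^3 - 29.3567*n^2 - 13.012*n + 3.7209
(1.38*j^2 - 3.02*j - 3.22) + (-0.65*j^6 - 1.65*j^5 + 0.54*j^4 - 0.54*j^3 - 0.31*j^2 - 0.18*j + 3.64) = -0.65*j^6 - 1.65*j^5 + 0.54*j^4 - 0.54*j^3 + 1.07*j^2 - 3.2*j + 0.42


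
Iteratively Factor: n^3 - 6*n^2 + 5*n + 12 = (n + 1)*(n^2 - 7*n + 12) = (n - 4)*(n + 1)*(n - 3)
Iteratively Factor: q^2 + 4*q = (q + 4)*(q)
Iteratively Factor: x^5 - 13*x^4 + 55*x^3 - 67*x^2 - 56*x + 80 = (x + 1)*(x^4 - 14*x^3 + 69*x^2 - 136*x + 80) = (x - 4)*(x + 1)*(x^3 - 10*x^2 + 29*x - 20) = (x - 4)*(x - 1)*(x + 1)*(x^2 - 9*x + 20) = (x - 4)^2*(x - 1)*(x + 1)*(x - 5)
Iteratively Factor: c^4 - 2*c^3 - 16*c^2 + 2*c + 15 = (c + 3)*(c^3 - 5*c^2 - c + 5) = (c - 1)*(c + 3)*(c^2 - 4*c - 5) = (c - 1)*(c + 1)*(c + 3)*(c - 5)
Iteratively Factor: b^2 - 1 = (b + 1)*(b - 1)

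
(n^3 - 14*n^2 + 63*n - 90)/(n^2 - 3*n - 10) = (n^2 - 9*n + 18)/(n + 2)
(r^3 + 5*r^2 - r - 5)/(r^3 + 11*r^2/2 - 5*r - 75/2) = 2*(r^2 - 1)/(2*r^2 + r - 15)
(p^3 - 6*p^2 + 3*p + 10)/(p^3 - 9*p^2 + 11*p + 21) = (p^2 - 7*p + 10)/(p^2 - 10*p + 21)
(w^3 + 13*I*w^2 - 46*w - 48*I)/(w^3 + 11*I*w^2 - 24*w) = (w + 2*I)/w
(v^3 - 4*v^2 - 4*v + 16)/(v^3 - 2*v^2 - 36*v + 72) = (v^2 - 2*v - 8)/(v^2 - 36)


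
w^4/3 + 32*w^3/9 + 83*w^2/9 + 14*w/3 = w*(w/3 + 1)*(w + 2/3)*(w + 7)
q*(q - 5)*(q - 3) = q^3 - 8*q^2 + 15*q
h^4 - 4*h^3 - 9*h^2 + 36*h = h*(h - 4)*(h - 3)*(h + 3)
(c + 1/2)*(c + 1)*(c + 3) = c^3 + 9*c^2/2 + 5*c + 3/2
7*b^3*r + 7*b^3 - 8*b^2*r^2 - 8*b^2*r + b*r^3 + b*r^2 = (-7*b + r)*(-b + r)*(b*r + b)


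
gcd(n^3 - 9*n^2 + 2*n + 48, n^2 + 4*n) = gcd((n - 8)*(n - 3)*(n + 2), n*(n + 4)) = 1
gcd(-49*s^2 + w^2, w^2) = 1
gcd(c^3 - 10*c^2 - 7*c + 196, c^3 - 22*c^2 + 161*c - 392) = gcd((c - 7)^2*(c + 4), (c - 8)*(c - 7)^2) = c^2 - 14*c + 49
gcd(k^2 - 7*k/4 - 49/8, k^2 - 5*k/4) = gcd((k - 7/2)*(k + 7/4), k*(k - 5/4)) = 1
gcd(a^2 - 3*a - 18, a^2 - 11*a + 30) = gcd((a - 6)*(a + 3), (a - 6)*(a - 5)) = a - 6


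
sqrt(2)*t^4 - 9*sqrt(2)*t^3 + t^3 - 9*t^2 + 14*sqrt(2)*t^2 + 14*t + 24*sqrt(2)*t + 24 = (t - 6)*(t - 4)*(t + 1)*(sqrt(2)*t + 1)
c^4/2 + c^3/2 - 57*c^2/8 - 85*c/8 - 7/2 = (c/2 + 1/2)*(c - 4)*(c + 1/2)*(c + 7/2)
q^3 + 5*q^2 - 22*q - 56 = (q - 4)*(q + 2)*(q + 7)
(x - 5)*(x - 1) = x^2 - 6*x + 5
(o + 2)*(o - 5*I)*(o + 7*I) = o^3 + 2*o^2 + 2*I*o^2 + 35*o + 4*I*o + 70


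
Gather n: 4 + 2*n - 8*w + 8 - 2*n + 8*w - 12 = 0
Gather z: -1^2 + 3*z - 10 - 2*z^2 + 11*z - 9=-2*z^2 + 14*z - 20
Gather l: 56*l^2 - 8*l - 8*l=56*l^2 - 16*l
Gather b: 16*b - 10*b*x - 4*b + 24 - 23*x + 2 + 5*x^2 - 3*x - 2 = b*(12 - 10*x) + 5*x^2 - 26*x + 24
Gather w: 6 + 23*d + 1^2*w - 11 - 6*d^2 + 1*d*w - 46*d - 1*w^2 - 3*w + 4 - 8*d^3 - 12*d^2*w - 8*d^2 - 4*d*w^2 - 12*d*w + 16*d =-8*d^3 - 14*d^2 - 7*d + w^2*(-4*d - 1) + w*(-12*d^2 - 11*d - 2) - 1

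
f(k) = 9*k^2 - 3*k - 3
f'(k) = 18*k - 3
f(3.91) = 122.86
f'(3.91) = 67.38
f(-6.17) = 358.13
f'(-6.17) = -114.06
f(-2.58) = 64.65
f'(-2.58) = -49.44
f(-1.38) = 18.28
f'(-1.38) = -27.84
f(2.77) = 57.75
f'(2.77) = 46.86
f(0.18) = -3.25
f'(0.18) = 0.24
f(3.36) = 88.53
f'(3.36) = 57.48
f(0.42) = -2.67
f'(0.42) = 4.56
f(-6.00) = 339.00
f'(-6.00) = -111.00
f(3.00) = 69.00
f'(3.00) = 51.00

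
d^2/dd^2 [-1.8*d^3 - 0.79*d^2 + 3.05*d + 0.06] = -10.8*d - 1.58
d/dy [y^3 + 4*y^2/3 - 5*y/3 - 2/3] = 3*y^2 + 8*y/3 - 5/3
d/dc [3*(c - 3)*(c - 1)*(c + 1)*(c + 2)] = 12*c^3 - 9*c^2 - 42*c + 3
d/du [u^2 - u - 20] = 2*u - 1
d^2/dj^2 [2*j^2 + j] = 4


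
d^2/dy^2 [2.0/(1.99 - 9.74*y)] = -379.4704/(9.74*y - 1.99)^3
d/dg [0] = 0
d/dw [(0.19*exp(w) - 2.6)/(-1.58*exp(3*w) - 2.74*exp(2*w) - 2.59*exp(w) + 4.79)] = (0.6004*exp(3*w) - 11.8034*exp(2*w) - 14.248*exp(w) - 5.8239)*exp(w)/(2.4964*exp(6*w) + 8.6584*exp(5*w) + 15.692*exp(4*w) - 0.943199999999999*exp(3*w) - 19.5411*exp(2*w) - 24.8122*exp(w) + 22.9441)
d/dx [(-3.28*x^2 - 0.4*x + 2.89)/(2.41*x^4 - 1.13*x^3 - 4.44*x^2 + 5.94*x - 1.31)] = (15.8096*x^5 - 0.814399999999999*x^4 - 28.7636*x^3 - 11.4621*x^2 + 34.2568*x - 16.6426)/(5.8081*x^8 - 5.4466*x^7 - 20.1239*x^6 + 38.6652*x^5 - 0.0249999999999968*x^4 - 49.7866*x^3 + 46.9164*x^2 - 15.5628*x + 1.7161)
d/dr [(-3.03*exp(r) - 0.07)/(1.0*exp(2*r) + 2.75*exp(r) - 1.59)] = (3.03*exp(2*r) + 0.140000000000001*exp(r) + 5.0102)*exp(r)/(1.0*exp(4*r) + 5.5*exp(3*r) + 4.3825*exp(2*r) - 8.745*exp(r) + 2.5281)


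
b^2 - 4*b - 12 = (b - 6)*(b + 2)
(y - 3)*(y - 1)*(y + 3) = y^3 - y^2 - 9*y + 9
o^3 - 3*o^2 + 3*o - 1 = (o - 1)^3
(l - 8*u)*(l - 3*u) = l^2 - 11*l*u + 24*u^2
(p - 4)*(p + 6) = p^2 + 2*p - 24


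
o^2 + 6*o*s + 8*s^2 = (o + 2*s)*(o + 4*s)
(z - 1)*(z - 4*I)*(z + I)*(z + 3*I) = z^4 - z^3 + 13*z^2 - 13*z + 12*I*z - 12*I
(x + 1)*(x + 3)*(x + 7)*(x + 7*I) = x^4 + 11*x^3 + 7*I*x^3 + 31*x^2 + 77*I*x^2 + 21*x + 217*I*x + 147*I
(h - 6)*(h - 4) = h^2 - 10*h + 24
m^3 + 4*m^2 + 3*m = m*(m + 1)*(m + 3)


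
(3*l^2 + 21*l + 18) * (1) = 3*l^2 + 21*l + 18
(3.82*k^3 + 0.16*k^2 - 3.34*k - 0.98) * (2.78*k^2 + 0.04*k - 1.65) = 10.6196*k^5 + 0.5976*k^4 - 15.5818*k^3 - 3.122*k^2 + 5.4718*k + 1.617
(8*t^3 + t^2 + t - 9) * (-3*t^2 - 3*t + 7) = -24*t^5 - 27*t^4 + 50*t^3 + 31*t^2 + 34*t - 63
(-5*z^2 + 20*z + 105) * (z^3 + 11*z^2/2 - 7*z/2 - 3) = -5*z^5 - 15*z^4/2 + 465*z^3/2 + 1045*z^2/2 - 855*z/2 - 315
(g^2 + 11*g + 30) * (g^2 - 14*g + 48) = g^4 - 3*g^3 - 76*g^2 + 108*g + 1440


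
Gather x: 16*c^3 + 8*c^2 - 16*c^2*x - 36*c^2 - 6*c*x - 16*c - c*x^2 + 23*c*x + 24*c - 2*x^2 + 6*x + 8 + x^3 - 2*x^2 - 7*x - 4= 16*c^3 - 28*c^2 + 8*c + x^3 + x^2*(-c - 4) + x*(-16*c^2 + 17*c - 1) + 4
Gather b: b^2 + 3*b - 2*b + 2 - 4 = b^2 + b - 2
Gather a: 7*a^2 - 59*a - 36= 7*a^2 - 59*a - 36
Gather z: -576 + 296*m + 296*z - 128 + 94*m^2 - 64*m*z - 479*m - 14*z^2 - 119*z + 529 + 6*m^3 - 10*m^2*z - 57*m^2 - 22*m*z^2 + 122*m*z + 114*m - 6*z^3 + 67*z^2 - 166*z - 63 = 6*m^3 + 37*m^2 - 69*m - 6*z^3 + z^2*(53 - 22*m) + z*(-10*m^2 + 58*m + 11) - 238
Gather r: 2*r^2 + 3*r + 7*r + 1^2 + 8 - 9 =2*r^2 + 10*r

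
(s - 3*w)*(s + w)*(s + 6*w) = s^3 + 4*s^2*w - 15*s*w^2 - 18*w^3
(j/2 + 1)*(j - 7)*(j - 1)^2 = j^4/2 - 7*j^3/2 - 3*j^2/2 + 23*j/2 - 7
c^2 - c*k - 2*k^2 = (c - 2*k)*(c + k)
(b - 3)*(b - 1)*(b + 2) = b^3 - 2*b^2 - 5*b + 6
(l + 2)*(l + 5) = l^2 + 7*l + 10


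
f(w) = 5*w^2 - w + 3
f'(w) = 10*w - 1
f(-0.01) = 3.01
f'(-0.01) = -1.10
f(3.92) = 75.91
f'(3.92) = 38.20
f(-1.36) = 13.61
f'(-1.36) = -14.60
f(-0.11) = 3.17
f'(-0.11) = -2.10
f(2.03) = 21.57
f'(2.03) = 19.30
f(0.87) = 5.91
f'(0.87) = 7.70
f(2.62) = 34.70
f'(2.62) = 25.20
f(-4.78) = 122.02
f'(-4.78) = -48.80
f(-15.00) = 1143.00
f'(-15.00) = -151.00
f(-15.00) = 1143.00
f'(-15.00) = -151.00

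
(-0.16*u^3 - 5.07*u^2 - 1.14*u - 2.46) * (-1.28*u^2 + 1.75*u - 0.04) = 0.2048*u^5 + 6.2096*u^4 - 7.4069*u^3 + 1.3566*u^2 - 4.2594*u + 0.0984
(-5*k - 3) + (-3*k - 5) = -8*k - 8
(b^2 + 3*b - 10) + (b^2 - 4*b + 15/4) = 2*b^2 - b - 25/4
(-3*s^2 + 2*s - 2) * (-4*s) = 12*s^3 - 8*s^2 + 8*s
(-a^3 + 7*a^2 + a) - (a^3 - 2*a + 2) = -2*a^3 + 7*a^2 + 3*a - 2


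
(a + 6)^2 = a^2 + 12*a + 36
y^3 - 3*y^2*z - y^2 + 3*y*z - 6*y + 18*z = (y - 3)*(y + 2)*(y - 3*z)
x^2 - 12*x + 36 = (x - 6)^2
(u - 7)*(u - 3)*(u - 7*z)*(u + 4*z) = u^4 - 3*u^3*z - 10*u^3 - 28*u^2*z^2 + 30*u^2*z + 21*u^2 + 280*u*z^2 - 63*u*z - 588*z^2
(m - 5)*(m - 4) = m^2 - 9*m + 20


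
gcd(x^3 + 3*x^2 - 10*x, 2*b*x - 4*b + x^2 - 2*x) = x - 2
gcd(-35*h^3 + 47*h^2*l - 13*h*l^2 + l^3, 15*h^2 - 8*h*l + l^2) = 5*h - l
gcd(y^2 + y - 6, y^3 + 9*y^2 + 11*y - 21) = y + 3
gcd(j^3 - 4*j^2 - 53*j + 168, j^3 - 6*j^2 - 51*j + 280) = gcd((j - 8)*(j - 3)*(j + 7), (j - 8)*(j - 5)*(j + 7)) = j^2 - j - 56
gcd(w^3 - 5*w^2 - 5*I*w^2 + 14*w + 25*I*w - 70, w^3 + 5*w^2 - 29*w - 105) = w - 5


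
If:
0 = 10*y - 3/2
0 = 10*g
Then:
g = 0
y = 3/20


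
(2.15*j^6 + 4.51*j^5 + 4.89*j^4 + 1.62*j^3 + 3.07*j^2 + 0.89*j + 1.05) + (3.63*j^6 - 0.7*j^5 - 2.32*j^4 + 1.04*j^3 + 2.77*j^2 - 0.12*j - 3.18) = 5.78*j^6 + 3.81*j^5 + 2.57*j^4 + 2.66*j^3 + 5.84*j^2 + 0.77*j - 2.13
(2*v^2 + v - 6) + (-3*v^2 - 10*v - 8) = -v^2 - 9*v - 14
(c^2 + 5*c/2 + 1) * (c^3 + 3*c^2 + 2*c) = c^5 + 11*c^4/2 + 21*c^3/2 + 8*c^2 + 2*c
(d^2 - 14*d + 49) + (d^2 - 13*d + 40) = 2*d^2 - 27*d + 89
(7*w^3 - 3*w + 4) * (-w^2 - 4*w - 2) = -7*w^5 - 28*w^4 - 11*w^3 + 8*w^2 - 10*w - 8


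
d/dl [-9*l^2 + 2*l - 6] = 2 - 18*l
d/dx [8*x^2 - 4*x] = 16*x - 4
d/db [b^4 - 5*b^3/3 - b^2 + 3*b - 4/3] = 4*b^3 - 5*b^2 - 2*b + 3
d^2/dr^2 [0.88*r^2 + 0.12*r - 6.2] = 1.76000000000000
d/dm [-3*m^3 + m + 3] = 1 - 9*m^2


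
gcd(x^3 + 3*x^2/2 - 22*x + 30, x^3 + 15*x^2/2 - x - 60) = x^2 + 7*x/2 - 15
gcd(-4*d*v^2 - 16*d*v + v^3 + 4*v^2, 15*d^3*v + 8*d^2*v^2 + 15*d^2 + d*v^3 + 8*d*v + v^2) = 1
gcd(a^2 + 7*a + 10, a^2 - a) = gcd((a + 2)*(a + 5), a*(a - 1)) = 1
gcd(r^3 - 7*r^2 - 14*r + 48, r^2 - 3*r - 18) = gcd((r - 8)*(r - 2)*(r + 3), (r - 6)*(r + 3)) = r + 3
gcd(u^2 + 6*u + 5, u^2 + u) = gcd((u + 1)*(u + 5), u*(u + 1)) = u + 1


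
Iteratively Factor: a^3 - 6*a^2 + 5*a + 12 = (a - 4)*(a^2 - 2*a - 3) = (a - 4)*(a + 1)*(a - 3)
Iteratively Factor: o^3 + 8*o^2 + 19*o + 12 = (o + 4)*(o^2 + 4*o + 3) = (o + 3)*(o + 4)*(o + 1)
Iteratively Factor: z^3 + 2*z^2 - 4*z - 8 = (z + 2)*(z^2 - 4) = (z - 2)*(z + 2)*(z + 2)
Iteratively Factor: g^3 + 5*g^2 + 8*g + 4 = (g + 1)*(g^2 + 4*g + 4) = (g + 1)*(g + 2)*(g + 2)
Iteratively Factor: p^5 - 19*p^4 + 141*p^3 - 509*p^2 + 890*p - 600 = (p - 5)*(p^4 - 14*p^3 + 71*p^2 - 154*p + 120) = (p - 5)*(p - 2)*(p^3 - 12*p^2 + 47*p - 60) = (p - 5)^2*(p - 2)*(p^2 - 7*p + 12) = (p - 5)^2*(p - 4)*(p - 2)*(p - 3)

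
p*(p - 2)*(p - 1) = p^3 - 3*p^2 + 2*p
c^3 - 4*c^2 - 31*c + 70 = (c - 7)*(c - 2)*(c + 5)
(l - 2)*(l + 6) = l^2 + 4*l - 12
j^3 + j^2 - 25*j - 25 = (j - 5)*(j + 1)*(j + 5)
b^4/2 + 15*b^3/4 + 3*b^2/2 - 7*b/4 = b*(b/2 + 1/2)*(b - 1/2)*(b + 7)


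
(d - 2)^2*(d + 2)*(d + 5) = d^4 + 3*d^3 - 14*d^2 - 12*d + 40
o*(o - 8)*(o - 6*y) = o^3 - 6*o^2*y - 8*o^2 + 48*o*y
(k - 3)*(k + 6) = k^2 + 3*k - 18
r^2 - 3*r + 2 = (r - 2)*(r - 1)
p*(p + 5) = p^2 + 5*p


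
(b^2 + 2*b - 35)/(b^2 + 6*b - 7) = (b - 5)/(b - 1)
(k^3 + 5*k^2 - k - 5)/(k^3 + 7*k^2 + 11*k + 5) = (k - 1)/(k + 1)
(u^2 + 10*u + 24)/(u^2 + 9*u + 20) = (u + 6)/(u + 5)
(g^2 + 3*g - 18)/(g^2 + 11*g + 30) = (g - 3)/(g + 5)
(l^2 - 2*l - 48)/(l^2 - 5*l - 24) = (l + 6)/(l + 3)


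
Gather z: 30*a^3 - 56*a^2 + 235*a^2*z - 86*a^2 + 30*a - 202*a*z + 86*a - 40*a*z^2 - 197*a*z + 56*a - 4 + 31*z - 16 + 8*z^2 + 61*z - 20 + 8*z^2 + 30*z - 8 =30*a^3 - 142*a^2 + 172*a + z^2*(16 - 40*a) + z*(235*a^2 - 399*a + 122) - 48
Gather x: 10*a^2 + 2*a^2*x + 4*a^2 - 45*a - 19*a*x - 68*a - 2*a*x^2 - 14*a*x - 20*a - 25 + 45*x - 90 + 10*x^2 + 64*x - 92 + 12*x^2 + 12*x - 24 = 14*a^2 - 133*a + x^2*(22 - 2*a) + x*(2*a^2 - 33*a + 121) - 231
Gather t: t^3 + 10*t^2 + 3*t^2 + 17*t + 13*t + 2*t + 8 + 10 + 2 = t^3 + 13*t^2 + 32*t + 20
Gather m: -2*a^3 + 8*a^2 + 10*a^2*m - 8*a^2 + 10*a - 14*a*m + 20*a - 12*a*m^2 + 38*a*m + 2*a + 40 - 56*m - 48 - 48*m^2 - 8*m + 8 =-2*a^3 + 32*a + m^2*(-12*a - 48) + m*(10*a^2 + 24*a - 64)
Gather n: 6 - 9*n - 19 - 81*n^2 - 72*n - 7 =-81*n^2 - 81*n - 20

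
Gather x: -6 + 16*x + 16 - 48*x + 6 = 16 - 32*x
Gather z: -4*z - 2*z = -6*z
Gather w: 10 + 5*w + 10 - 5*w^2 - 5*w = 20 - 5*w^2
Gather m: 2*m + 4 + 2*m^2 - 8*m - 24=2*m^2 - 6*m - 20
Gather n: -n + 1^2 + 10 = 11 - n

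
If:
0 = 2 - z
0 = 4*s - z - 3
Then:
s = 5/4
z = 2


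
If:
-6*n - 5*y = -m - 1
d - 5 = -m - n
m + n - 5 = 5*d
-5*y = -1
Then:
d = 0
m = 30/7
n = 5/7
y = 1/5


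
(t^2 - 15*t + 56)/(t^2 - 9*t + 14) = (t - 8)/(t - 2)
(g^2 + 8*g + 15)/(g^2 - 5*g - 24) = (g + 5)/(g - 8)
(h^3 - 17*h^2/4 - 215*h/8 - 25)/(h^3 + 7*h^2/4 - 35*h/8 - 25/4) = (h - 8)/(h - 2)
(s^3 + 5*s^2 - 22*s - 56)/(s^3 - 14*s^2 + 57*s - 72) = (s^3 + 5*s^2 - 22*s - 56)/(s^3 - 14*s^2 + 57*s - 72)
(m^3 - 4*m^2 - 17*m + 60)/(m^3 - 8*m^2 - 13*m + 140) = (m - 3)/(m - 7)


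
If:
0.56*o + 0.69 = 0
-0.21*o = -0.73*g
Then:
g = -0.35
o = -1.23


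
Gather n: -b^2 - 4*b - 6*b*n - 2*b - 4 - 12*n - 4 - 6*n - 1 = -b^2 - 6*b + n*(-6*b - 18) - 9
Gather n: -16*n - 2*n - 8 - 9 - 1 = -18*n - 18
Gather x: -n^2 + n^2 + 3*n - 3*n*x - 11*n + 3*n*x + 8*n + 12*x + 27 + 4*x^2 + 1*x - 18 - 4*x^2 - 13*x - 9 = 0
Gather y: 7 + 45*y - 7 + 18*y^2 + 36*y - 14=18*y^2 + 81*y - 14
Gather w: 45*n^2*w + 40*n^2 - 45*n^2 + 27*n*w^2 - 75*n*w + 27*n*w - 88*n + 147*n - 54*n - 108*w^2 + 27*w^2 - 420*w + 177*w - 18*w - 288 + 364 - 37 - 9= -5*n^2 + 5*n + w^2*(27*n - 81) + w*(45*n^2 - 48*n - 261) + 30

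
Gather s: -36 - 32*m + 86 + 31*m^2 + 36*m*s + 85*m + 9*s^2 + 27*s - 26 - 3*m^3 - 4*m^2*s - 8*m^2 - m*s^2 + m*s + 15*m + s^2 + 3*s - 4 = -3*m^3 + 23*m^2 + 68*m + s^2*(10 - m) + s*(-4*m^2 + 37*m + 30) + 20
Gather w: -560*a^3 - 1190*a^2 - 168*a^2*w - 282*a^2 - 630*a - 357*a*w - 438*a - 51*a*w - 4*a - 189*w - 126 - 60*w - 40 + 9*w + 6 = -560*a^3 - 1472*a^2 - 1072*a + w*(-168*a^2 - 408*a - 240) - 160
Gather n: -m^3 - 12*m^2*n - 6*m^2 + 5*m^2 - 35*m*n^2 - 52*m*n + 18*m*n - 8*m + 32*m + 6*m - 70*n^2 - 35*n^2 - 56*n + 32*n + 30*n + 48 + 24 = -m^3 - m^2 + 30*m + n^2*(-35*m - 105) + n*(-12*m^2 - 34*m + 6) + 72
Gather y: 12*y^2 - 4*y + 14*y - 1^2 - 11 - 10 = 12*y^2 + 10*y - 22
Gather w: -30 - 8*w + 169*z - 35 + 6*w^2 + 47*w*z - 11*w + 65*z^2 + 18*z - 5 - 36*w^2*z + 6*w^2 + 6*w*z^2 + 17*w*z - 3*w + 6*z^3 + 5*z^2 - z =w^2*(12 - 36*z) + w*(6*z^2 + 64*z - 22) + 6*z^3 + 70*z^2 + 186*z - 70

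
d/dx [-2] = 0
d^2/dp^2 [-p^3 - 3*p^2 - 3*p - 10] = -6*p - 6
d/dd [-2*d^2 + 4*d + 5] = 4 - 4*d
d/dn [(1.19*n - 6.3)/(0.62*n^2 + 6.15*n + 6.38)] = (-0.7378*n^2 + 7.812*n + 46.3372)/(0.3844*n^4 + 7.626*n^3 + 45.7337*n^2 + 78.474*n + 40.7044)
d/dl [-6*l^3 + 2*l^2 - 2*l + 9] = -18*l^2 + 4*l - 2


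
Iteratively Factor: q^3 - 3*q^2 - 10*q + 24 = (q + 3)*(q^2 - 6*q + 8) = (q - 2)*(q + 3)*(q - 4)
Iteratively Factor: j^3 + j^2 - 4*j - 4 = (j + 2)*(j^2 - j - 2) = (j - 2)*(j + 2)*(j + 1)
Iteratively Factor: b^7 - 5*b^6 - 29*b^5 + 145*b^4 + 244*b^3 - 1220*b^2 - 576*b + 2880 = (b - 4)*(b^6 - b^5 - 33*b^4 + 13*b^3 + 296*b^2 - 36*b - 720) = (b - 4)*(b - 2)*(b^5 + b^4 - 31*b^3 - 49*b^2 + 198*b + 360) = (b - 4)*(b - 2)*(b + 2)*(b^4 - b^3 - 29*b^2 + 9*b + 180) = (b - 4)*(b - 2)*(b + 2)*(b + 4)*(b^3 - 5*b^2 - 9*b + 45) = (b - 4)*(b - 3)*(b - 2)*(b + 2)*(b + 4)*(b^2 - 2*b - 15) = (b - 4)*(b - 3)*(b - 2)*(b + 2)*(b + 3)*(b + 4)*(b - 5)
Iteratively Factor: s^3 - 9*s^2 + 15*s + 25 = (s + 1)*(s^2 - 10*s + 25) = (s - 5)*(s + 1)*(s - 5)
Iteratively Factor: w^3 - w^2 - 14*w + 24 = (w - 2)*(w^2 + w - 12) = (w - 3)*(w - 2)*(w + 4)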